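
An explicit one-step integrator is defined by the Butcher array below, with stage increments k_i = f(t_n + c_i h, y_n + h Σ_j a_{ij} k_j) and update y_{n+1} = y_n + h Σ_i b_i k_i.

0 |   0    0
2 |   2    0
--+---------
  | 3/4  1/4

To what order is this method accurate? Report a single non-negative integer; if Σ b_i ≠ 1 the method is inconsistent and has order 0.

2

b = (3/4, 1/4)
c = (0, 2)
Σ b_i: 3/4·1 + 1/4·1 = 1 ✓
b·c: 1/4·2 = 1/2 ✓; 2 stages ⇒ order 2.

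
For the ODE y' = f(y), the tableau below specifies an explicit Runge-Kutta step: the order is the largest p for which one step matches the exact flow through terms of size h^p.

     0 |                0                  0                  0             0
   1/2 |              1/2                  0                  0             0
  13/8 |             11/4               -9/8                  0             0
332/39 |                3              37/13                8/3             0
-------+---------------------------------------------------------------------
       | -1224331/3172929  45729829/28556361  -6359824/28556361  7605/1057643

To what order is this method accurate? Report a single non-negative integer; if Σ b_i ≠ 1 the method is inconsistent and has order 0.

3

b = (-1224331/3172929, 45729829/28556361, -6359824/28556361, 7605/1057643)
c = (0, 1/2, 13/8, 332/39)
Ac = (0, 0, -9/16, 449/78)
Σ b_i: (-1224331/3172929)·1 + 45729829/28556361·1 + (-6359824/28556361)·1 + 7605/1057643·1 = 1 ✓
b·c: 45729829/28556361·1/2 + (-6359824/28556361)·13/8 + 7605/1057643·332/39 = 1/2 ✓
b·c²: 45729829/28556361·1/4 + (-6359824/28556361)·169/64 + 7605/1057643·110224/1521 = 1/3 ✓
b·Ac: (-6359824/28556361)·(-9/16) + 7605/1057643·449/78 = 1/6 ✓
b·c³: 45729829/28556361·1/8 + (-6359824/28556361)·2197/512 + 7605/1057643·36594368/59319 = 1619302137/439979488 ≠ 1/4 ⇒ order 3.
b·(c∘Ac): (-6359824/28556361)·(-117/128) + 7605/1057643·74534/1521 = 14111437/25383432 ≠ 1/8
b·Ac²: (-6359824/28556361)·(-9/32) + 7605/1057643·2419/312 = 3005071/25383432 ≠ 1/12
b·A²c: 7605/1057643·(-3/2) = -22815/2115286 ≠ 1/24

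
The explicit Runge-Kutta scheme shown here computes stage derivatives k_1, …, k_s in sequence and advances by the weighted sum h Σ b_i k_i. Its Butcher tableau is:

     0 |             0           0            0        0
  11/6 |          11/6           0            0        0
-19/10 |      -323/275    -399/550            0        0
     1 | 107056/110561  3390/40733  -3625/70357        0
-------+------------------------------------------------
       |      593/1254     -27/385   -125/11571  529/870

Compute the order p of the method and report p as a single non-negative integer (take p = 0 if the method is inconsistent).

4

b = (593/1254, -27/385, -125/11571, 529/870)
c = (0, 11/6, -19/10, 1)
Ac = (0, 0, -133/100, 265/1058)
Σ b_i: 593/1254·1 + (-27/385)·1 + (-125/11571)·1 + 529/870·1 = 1 ✓
b·c: (-27/385)·11/6 + (-125/11571)·(-19/10) + 529/870·1 = 1/2 ✓
b·c²: (-27/385)·121/36 + (-125/11571)·361/100 + 529/870·1 = 1/3 ✓
b·Ac: (-125/11571)·(-133/100) + 529/870·265/1058 = 1/6 ✓
b·c³: (-27/385)·1331/216 + (-125/11571)·(-6859/1000) + 529/870·1 = 1/4 ✓
b·(c∘Ac): (-125/11571)·2527/1000 + 529/870·265/1058 = 1/8 ✓
b·Ac²: (-125/11571)·(-1463/600) + 529/870·595/6348 = 1/12 ✓
b·A²c: 529/870·145/2116 = 1/24 ✓; 4 stages ⇒ order 4.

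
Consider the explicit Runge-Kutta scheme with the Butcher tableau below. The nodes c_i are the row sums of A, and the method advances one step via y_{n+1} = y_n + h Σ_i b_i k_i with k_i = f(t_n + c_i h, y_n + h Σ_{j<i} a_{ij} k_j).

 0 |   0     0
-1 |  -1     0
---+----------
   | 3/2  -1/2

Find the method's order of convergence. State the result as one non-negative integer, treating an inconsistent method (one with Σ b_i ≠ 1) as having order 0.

2

b = (3/2, -1/2)
c = (0, -1)
Σ b_i: 3/2·1 + (-1/2)·1 = 1 ✓
b·c: (-1/2)·(-1) = 1/2 ✓; 2 stages ⇒ order 2.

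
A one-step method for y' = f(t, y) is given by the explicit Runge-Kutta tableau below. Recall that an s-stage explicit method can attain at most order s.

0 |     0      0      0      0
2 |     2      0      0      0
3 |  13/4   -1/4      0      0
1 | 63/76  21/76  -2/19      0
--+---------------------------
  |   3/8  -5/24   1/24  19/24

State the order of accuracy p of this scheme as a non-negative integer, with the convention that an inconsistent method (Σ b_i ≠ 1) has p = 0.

b = (3/8, -5/24, 1/24, 19/24)
c = (0, 2, 3, 1)
Ac = (0, 0, -1/2, 9/38)
Σ b_i: 3/8·1 + (-5/24)·1 + 1/24·1 + 19/24·1 = 1 ✓
b·c: (-5/24)·2 + 1/24·3 + 19/24·1 = 1/2 ✓
b·c²: (-5/24)·4 + 1/24·9 + 19/24·1 = 1/3 ✓
b·Ac: 1/24·(-1/2) + 19/24·9/38 = 1/6 ✓
b·c³: (-5/24)·8 + 1/24·27 + 19/24·1 = 1/4 ✓
b·(c∘Ac): 1/24·(-3/2) + 19/24·9/38 = 1/8 ✓
b·Ac²: 1/24·(-1) + 19/24·3/19 = 1/12 ✓
b·A²c: 19/24·1/19 = 1/24 ✓; 4 stages ⇒ order 4.

4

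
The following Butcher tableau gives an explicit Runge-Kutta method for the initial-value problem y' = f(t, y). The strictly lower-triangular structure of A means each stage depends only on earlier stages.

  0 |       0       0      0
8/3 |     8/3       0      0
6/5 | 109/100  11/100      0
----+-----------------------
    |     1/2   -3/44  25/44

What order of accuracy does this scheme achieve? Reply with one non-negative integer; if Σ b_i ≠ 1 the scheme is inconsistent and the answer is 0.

3

b = (1/2, -3/44, 25/44)
c = (0, 8/3, 6/5)
Ac = (0, 0, 22/75)
Σ b_i: 1/2·1 + (-3/44)·1 + 25/44·1 = 1 ✓
b·c: (-3/44)·8/3 + 25/44·6/5 = 1/2 ✓
b·c²: (-3/44)·64/9 + 25/44·36/25 = 1/3 ✓
b·Ac: 25/44·22/75 = 1/6 ✓; 3 stages ⇒ order 3.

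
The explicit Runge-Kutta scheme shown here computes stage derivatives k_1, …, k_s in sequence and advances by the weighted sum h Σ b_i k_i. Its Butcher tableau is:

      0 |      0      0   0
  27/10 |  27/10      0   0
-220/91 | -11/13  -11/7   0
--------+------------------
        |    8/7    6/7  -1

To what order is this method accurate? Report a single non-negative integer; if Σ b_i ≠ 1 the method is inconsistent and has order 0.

1

b = (8/7, 6/7, -1)
c = (0, 27/10, -220/91)
Ac = (0, 0, -297/70)
Σ b_i: 8/7·1 + 6/7·1 + (-1)·1 = 1 ✓
b·c: 6/7·27/10 + (-1)·(-220/91) = 2153/455 ≠ 1/2 ⇒ order 1.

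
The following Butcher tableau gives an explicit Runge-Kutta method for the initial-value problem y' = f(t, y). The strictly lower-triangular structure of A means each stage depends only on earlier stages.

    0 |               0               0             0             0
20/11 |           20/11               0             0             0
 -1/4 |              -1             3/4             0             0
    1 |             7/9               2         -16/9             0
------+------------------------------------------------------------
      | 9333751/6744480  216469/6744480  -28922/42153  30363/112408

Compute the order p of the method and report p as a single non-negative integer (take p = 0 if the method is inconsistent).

3

b = (9333751/6744480, 216469/6744480, -28922/42153, 30363/112408)
c = (0, 20/11, -1/4, 1)
Ac = (0, 0, 15/11, 404/99)
Σ b_i: 9333751/6744480·1 + 216469/6744480·1 + (-28922/42153)·1 + 30363/112408·1 = 1 ✓
b·c: 216469/6744480·20/11 + (-28922/42153)·(-1/4) + 30363/112408·1 = 1/2 ✓
b·c²: 216469/6744480·400/121 + (-28922/42153)·1/16 + 30363/112408·1 = 1/3 ✓
b·Ac: (-28922/42153)·15/11 + 30363/112408·404/99 = 1/6 ✓
b·c³: 216469/6744480·8000/1331 + (-28922/42153)·(-1/64) + 30363/112408·1 = 2343129/4945952 ≠ 1/4 ⇒ order 3.
b·(c∘Ac): (-28922/42153)·(-15/44) + 30363/112408·404/99 = 619568/463683 ≠ 1/8
b·Ac²: (-28922/42153)·300/121 + 30363/112408·7079/1089 = 203069/3709464 ≠ 1/12
b·A²c: 30363/112408·(-80/33) = -101210/154561 ≠ 1/24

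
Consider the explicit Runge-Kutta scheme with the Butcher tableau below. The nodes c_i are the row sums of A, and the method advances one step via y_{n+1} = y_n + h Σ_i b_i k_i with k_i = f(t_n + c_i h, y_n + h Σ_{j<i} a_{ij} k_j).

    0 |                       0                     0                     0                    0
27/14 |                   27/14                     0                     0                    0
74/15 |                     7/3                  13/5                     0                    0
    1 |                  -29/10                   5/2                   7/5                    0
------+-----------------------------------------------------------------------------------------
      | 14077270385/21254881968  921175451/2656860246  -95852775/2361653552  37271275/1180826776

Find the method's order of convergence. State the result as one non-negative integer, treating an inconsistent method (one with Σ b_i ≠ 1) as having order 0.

b = (14077270385/21254881968, 921175451/2656860246, -95852775/2361653552, 37271275/1180826776)
c = (0, 27/14, 74/15, 1)
Ac = (0, 0, 351/70, 24629/2100)
Σ b_i: 14077270385/21254881968·1 + 921175451/2656860246·1 + (-95852775/2361653552)·1 + 37271275/1180826776·1 = 1 ✓
b·c: 921175451/2656860246·27/14 + (-95852775/2361653552)·74/15 + 37271275/1180826776·1 = 1/2 ✓
b·c²: 921175451/2656860246·729/196 + (-95852775/2361653552)·5476/225 + 37271275/1180826776·1 = 1/3 ✓
b·Ac: (-95852775/2361653552)·351/70 + 37271275/1180826776·24629/2100 = 1/6 ✓
b·c³: 921175451/2656860246·19683/2744 + (-95852775/2361653552)·405224/3375 + 37271275/1180826776·1 = -1751605259681/743920868880 ≠ 1/4 ⇒ order 3.
b·(c∘Ac): (-95852775/2361653552)·4329/175 + 37271275/1180826776·24629/2100 = -62869029835/99189449184 ≠ 1/8
b·Ac²: (-95852775/2361653552)·9477/980 + 37271275/1180826776·19126769/441000 = 363206999149/371960434440 ≠ 1/12
b·A²c: 37271275/1180826776·351/50 = 523288701/2361653552 ≠ 1/24

3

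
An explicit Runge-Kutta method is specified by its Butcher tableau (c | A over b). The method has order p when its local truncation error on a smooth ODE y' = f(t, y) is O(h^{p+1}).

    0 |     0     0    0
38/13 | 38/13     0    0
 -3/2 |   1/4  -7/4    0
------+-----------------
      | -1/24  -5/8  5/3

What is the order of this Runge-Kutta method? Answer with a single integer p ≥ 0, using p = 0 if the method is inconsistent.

b = (-1/24, -5/8, 5/3)
c = (0, 38/13, -3/2)
Ac = (0, 0, -133/26)
Σ b_i: (-1/24)·1 + (-5/8)·1 + 5/3·1 = 1 ✓
b·c: (-5/8)·38/13 + 5/3·(-3/2) = -225/52 ≠ 1/2 ⇒ order 1.

1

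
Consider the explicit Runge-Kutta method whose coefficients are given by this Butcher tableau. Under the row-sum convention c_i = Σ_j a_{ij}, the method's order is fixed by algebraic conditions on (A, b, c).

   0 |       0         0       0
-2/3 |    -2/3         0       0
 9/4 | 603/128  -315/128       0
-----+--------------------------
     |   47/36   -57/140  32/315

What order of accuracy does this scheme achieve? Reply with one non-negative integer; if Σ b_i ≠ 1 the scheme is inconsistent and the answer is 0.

3

b = (47/36, -57/140, 32/315)
c = (0, -2/3, 9/4)
Ac = (0, 0, 105/64)
Σ b_i: 47/36·1 + (-57/140)·1 + 32/315·1 = 1 ✓
b·c: (-57/140)·(-2/3) + 32/315·9/4 = 1/2 ✓
b·c²: (-57/140)·4/9 + 32/315·81/16 = 1/3 ✓
b·Ac: 32/315·105/64 = 1/6 ✓; 3 stages ⇒ order 3.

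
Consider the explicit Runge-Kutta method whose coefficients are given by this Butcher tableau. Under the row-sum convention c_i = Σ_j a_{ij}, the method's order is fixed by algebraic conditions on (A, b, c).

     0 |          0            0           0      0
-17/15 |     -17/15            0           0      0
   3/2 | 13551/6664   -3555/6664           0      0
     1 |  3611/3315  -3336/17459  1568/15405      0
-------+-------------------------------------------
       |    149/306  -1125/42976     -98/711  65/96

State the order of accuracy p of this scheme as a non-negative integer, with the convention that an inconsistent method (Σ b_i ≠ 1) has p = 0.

4

b = (149/306, -1125/42976, -98/711, 65/96)
c = (0, -17/15, 3/2, 1)
Ac = (0, 0, 237/392, 24/65)
Σ b_i: 149/306·1 + (-1125/42976)·1 + (-98/711)·1 + 65/96·1 = 1 ✓
b·c: (-1125/42976)·(-17/15) + (-98/711)·3/2 + 65/96·1 = 1/2 ✓
b·c²: (-1125/42976)·289/225 + (-98/711)·9/4 + 65/96·1 = 1/3 ✓
b·Ac: (-98/711)·237/392 + 65/96·24/65 = 1/6 ✓
b·c³: (-1125/42976)·(-4913/3375) + (-98/711)·27/8 + 65/96·1 = 1/4 ✓
b·(c∘Ac): (-98/711)·711/784 + 65/96·24/65 = 1/8 ✓
b·Ac²: (-98/711)·(-1343/1960) + 65/96·(-16/975) = 1/12 ✓
b·A²c: 65/96·4/65 = 1/24 ✓; 4 stages ⇒ order 4.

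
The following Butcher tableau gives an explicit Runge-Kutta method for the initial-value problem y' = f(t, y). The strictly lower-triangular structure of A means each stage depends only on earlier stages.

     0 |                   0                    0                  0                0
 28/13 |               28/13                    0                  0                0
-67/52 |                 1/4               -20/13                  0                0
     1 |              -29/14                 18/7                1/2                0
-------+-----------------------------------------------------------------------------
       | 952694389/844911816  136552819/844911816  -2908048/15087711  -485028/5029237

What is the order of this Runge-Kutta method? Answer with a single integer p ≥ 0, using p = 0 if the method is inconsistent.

b = (952694389/844911816, 136552819/844911816, -2908048/15087711, -485028/5029237)
c = (0, 28/13, -67/52, 1)
Ac = (0, 0, -560/169, 509/104)
Σ b_i: 952694389/844911816·1 + 136552819/844911816·1 + (-2908048/15087711)·1 + (-485028/5029237)·1 = 1 ✓
b·c: 136552819/844911816·28/13 + (-2908048/15087711)·(-67/52) + (-485028/5029237)·1 = 1/2 ✓
b·c²: 136552819/844911816·784/169 + (-2908048/15087711)·4489/2704 + (-485028/5029237)·1 = 1/3 ✓
b·Ac: (-2908048/15087711)·(-560/169) + (-485028/5029237)·509/104 = 1/6 ✓
b·c³: 136552819/844911816·21952/2197 + (-2908048/15087711)·(-300763/140608) + (-485028/5029237)·1 = 6563900501/3399764212 ≠ 1/4 ⇒ order 3.
b·(c∘Ac): (-2908048/15087711)·9380/2197 + (-485028/5029237)·509/104 = -6603609667/5099646318 ≠ 1/8
b·Ac²: (-2908048/15087711)·(-15680/2197) + (-485028/5029237)·69001/5408 = 2959863469/20398585272 ≠ 1/12
b·A²c: (-485028/5029237)·(-280/169) = 135807840/849941053 ≠ 1/24

3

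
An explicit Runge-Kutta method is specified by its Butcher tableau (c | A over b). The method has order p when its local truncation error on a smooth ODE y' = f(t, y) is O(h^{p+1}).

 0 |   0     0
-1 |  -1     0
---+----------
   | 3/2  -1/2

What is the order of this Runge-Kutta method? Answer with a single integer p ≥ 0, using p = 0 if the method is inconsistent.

b = (3/2, -1/2)
c = (0, -1)
Σ b_i: 3/2·1 + (-1/2)·1 = 1 ✓
b·c: (-1/2)·(-1) = 1/2 ✓; 2 stages ⇒ order 2.

2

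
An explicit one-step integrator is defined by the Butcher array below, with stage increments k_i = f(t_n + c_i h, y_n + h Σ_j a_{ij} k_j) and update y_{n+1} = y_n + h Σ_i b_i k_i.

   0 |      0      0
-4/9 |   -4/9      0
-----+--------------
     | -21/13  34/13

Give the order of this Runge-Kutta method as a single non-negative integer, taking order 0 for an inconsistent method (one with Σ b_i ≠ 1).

1

b = (-21/13, 34/13)
c = (0, -4/9)
Σ b_i: (-21/13)·1 + 34/13·1 = 1 ✓
b·c: 34/13·(-4/9) = -136/117 ≠ 1/2 ⇒ order 1.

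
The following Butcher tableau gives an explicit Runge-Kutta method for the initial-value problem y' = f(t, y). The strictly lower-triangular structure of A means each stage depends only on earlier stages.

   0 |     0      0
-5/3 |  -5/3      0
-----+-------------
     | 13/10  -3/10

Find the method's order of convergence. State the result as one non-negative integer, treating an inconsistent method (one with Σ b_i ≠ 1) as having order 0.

b = (13/10, -3/10)
c = (0, -5/3)
Σ b_i: 13/10·1 + (-3/10)·1 = 1 ✓
b·c: (-3/10)·(-5/3) = 1/2 ✓; 2 stages ⇒ order 2.

2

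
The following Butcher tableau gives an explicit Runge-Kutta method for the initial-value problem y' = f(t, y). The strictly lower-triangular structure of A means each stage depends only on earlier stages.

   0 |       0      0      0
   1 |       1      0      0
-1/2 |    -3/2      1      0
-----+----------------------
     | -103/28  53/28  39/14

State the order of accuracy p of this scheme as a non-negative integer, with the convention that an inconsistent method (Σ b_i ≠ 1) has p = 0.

b = (-103/28, 53/28, 39/14)
c = (0, 1, -1/2)
Ac = (0, 0, 1)
Σ b_i: (-103/28)·1 + 53/28·1 + 39/14·1 = 1 ✓
b·c: 53/28·1 + 39/14·(-1/2) = 1/2 ✓
b·c²: 53/28·1 + 39/14·1/4 = 145/56 ≠ 1/3 ⇒ order 2.
b·Ac: 39/14·1 = 39/14 ≠ 1/6

2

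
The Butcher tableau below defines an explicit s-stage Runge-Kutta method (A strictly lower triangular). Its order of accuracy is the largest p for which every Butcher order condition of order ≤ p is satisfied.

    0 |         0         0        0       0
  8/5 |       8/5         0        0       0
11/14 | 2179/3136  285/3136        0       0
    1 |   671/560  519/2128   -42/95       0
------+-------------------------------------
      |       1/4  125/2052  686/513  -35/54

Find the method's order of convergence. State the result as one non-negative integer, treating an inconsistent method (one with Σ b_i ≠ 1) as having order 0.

b = (1/4, 125/2052, 686/513, -35/54)
c = (0, 8/5, 11/14, 1)
Ac = (0, 0, 57/392, 3/70)
Σ b_i: 1/4·1 + 125/2052·1 + 686/513·1 + (-35/54)·1 = 1 ✓
b·c: 125/2052·8/5 + 686/513·11/14 + (-35/54)·1 = 1/2 ✓
b·c²: 125/2052·64/25 + 686/513·121/196 + (-35/54)·1 = 1/3 ✓
b·Ac: 686/513·57/392 + (-35/54)·3/70 = 1/6 ✓
b·c³: 125/2052·512/125 + 686/513·1331/2744 + (-35/54)·1 = 1/4 ✓
b·(c∘Ac): 686/513·627/5488 + (-35/54)·3/70 = 1/8 ✓
b·Ac²: 686/513·57/245 + (-35/54)·123/350 = 1/12 ✓
b·A²c: (-35/54)·(-9/140) = 1/24 ✓; 4 stages ⇒ order 4.

4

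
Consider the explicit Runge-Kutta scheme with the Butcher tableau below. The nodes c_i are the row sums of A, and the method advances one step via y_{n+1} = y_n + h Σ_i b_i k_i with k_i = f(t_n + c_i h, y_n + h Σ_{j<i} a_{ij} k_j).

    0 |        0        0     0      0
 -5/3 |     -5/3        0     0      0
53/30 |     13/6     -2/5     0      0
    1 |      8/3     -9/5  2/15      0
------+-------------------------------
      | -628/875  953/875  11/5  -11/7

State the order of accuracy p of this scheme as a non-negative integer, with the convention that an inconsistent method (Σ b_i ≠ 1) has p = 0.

b = (-628/875, 953/875, 11/5, -11/7)
c = (0, -5/3, 53/30, 1)
Ac = (0, 0, 2/3, 728/225)
Σ b_i: (-628/875)·1 + 953/875·1 + 11/5·1 + (-11/7)·1 = 1 ✓
b·c: 953/875·(-5/3) + 11/5·53/30 + (-11/7)·1 = 1/2 ✓
b·c²: 953/875·25/9 + 11/5·2809/900 + (-11/7)·1 = 262093/31500 ≠ 1/3 ⇒ order 2.
b·Ac: 11/5·2/3 + (-11/7)·728/225 = -814/225 ≠ 1/6

2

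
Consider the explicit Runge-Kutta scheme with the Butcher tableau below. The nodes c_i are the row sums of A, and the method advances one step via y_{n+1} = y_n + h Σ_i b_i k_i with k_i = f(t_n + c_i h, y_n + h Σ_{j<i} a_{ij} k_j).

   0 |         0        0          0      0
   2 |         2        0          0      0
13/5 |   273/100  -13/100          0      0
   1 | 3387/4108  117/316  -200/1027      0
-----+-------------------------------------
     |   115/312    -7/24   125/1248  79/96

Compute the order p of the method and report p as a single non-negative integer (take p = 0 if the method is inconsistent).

4

b = (115/312, -7/24, 125/1248, 79/96)
c = (0, 2, 13/5, 1)
Ac = (0, 0, -13/50, 37/158)
Σ b_i: 115/312·1 + (-7/24)·1 + 125/1248·1 + 79/96·1 = 1 ✓
b·c: (-7/24)·2 + 125/1248·13/5 + 79/96·1 = 1/2 ✓
b·c²: (-7/24)·4 + 125/1248·169/25 + 79/96·1 = 1/3 ✓
b·Ac: 125/1248·(-13/50) + 79/96·37/158 = 1/6 ✓
b·c³: (-7/24)·8 + 125/1248·2197/125 + 79/96·1 = 1/4 ✓
b·(c∘Ac): 125/1248·(-169/250) + 79/96·37/158 = 1/8 ✓
b·Ac²: 125/1248·(-13/25) + 79/96·13/79 = 1/12 ✓
b·A²c: 79/96·4/79 = 1/24 ✓; 4 stages ⇒ order 4.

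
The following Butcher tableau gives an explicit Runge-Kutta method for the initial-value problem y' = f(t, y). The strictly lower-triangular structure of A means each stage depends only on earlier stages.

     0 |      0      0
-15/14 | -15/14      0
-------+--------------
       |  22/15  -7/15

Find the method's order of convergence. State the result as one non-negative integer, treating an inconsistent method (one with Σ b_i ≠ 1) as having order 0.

b = (22/15, -7/15)
c = (0, -15/14)
Σ b_i: 22/15·1 + (-7/15)·1 = 1 ✓
b·c: (-7/15)·(-15/14) = 1/2 ✓; 2 stages ⇒ order 2.

2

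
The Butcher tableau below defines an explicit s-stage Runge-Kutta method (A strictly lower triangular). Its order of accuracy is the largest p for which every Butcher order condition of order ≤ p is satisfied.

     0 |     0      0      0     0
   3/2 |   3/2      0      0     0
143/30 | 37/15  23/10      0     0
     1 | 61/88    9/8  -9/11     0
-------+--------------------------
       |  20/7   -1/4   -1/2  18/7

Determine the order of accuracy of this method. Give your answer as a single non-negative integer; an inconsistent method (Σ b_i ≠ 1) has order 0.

b = (20/7, -1/4, -1/2, 18/7)
c = (0, 3/2, 143/30, 1)
Ac = (0, 0, 69/20, -177/80)
Σ b_i: 20/7·1 + (-1/4)·1 + (-1/2)·1 + 18/7·1 = 131/28 ≠ 1 ⇒ order 0.

0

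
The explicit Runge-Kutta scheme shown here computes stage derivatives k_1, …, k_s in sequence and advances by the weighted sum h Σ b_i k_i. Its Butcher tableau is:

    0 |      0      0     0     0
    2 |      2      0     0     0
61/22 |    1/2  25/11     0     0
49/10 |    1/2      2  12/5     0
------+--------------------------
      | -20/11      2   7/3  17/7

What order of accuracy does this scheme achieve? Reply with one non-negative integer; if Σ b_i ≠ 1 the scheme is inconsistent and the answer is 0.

b = (-20/11, 2, 7/3, 17/7)
c = (0, 2, 61/22, 49/10)
Ac = (0, 0, 50/11, 586/55)
Σ b_i: (-20/11)·1 + 2·1 + 7/3·1 + 17/7·1 = 1142/231 ≠ 1 ⇒ order 0.

0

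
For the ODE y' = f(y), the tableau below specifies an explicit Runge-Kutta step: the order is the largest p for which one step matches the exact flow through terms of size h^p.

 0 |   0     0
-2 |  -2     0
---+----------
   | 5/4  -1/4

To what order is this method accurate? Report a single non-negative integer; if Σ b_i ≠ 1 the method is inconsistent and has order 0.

b = (5/4, -1/4)
c = (0, -2)
Σ b_i: 5/4·1 + (-1/4)·1 = 1 ✓
b·c: (-1/4)·(-2) = 1/2 ✓; 2 stages ⇒ order 2.

2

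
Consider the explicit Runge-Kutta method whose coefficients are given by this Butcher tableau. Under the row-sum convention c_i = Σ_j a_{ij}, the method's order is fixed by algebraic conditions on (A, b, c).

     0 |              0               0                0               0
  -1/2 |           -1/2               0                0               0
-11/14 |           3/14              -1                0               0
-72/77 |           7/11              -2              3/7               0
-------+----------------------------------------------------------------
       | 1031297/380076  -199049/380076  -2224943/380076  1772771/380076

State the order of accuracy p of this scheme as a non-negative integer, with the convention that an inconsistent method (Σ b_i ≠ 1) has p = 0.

b = (1031297/380076, -199049/380076, -2224943/380076, 1772771/380076)
c = (0, -1/2, -11/14, -72/77)
Ac = (0, 0, 1/2, 65/98)
Σ b_i: 1031297/380076·1 + (-199049/380076)·1 + (-2224943/380076)·1 + 1772771/380076·1 = 1 ✓
b·c: (-199049/380076)·(-1/2) + (-2224943/380076)·(-11/14) + 1772771/380076·(-72/77) = 1/2 ✓
b·c²: (-199049/380076)·1/4 + (-2224943/380076)·121/196 + 1772771/380076·5184/5929 = 1/3 ✓
b·Ac: (-2224943/380076)·1/2 + 1772771/380076·65/98 = 1/6 ✓
b·c³: (-199049/380076)·(-1/8) + (-2224943/380076)·(-1331/2744) + 1772771/380076·(-373248/456533) = -17723213/19510568 ≠ 1/4 ⇒ order 3.
b·(c∘Ac): (-2224943/380076)·(-11/28) + 1772771/380076·(-2340/3773) = -6310667/10642128 ≠ 1/8
b·Ac²: (-2224943/380076)·(-1/4) + 1772771/380076·(-323/1372) = 243049/665133 ≠ 1/12
b·A²c: 1772771/380076·3/14 = 253253/253384 ≠ 1/24

3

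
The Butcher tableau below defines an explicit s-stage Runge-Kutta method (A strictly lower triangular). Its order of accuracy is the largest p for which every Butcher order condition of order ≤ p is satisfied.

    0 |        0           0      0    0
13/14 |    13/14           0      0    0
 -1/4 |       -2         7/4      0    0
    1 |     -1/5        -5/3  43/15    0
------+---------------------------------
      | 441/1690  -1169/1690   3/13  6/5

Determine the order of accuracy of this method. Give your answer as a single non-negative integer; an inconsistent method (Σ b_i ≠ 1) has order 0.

b = (441/1690, -1169/1690, 3/13, 6/5)
c = (0, 13/14, -1/4, 1)
Ac = (0, 0, 13/8, -317/140)
Σ b_i: 441/1690·1 + (-1169/1690)·1 + 3/13·1 + 6/5·1 = 1 ✓
b·c: (-1169/1690)·13/14 + 3/13·(-1/4) + 6/5·1 = 1/2 ✓
b·c²: (-1169/1690)·169/196 + 3/13·1/16 + 6/5·1 = 4499/7280 ≠ 1/3 ⇒ order 2.
b·Ac: 3/13·13/8 + 6/5·(-317/140) = -3279/1400 ≠ 1/6

2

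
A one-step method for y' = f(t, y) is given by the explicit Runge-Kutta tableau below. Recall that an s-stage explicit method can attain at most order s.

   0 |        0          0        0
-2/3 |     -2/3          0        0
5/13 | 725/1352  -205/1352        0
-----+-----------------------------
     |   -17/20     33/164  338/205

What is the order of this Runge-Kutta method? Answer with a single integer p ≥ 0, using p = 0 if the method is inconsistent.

3

b = (-17/20, 33/164, 338/205)
c = (0, -2/3, 5/13)
Ac = (0, 0, 205/2028)
Σ b_i: (-17/20)·1 + 33/164·1 + 338/205·1 = 1 ✓
b·c: 33/164·(-2/3) + 338/205·5/13 = 1/2 ✓
b·c²: 33/164·4/9 + 338/205·25/169 = 1/3 ✓
b·Ac: 338/205·205/2028 = 1/6 ✓; 3 stages ⇒ order 3.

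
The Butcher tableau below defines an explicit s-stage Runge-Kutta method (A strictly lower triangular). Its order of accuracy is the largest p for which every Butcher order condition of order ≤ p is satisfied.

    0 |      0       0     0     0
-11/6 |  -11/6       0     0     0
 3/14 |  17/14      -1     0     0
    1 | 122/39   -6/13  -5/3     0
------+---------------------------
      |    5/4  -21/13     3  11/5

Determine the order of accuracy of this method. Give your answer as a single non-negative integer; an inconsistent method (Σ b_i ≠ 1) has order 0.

0

b = (5/4, -21/13, 3, 11/5)
c = (0, -11/6, 3/14, 1)
Ac = (0, 0, 11/6, 89/182)
Σ b_i: 5/4·1 + (-21/13)·1 + 3·1 + 11/5·1 = 1257/260 ≠ 1 ⇒ order 0.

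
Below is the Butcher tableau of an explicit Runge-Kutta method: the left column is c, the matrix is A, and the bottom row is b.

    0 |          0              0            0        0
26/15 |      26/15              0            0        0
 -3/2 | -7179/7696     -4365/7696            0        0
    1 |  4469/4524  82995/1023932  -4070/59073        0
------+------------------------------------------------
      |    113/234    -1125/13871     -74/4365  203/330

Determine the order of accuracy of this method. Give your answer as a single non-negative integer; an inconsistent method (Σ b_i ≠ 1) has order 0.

b = (113/234, -1125/13871, -74/4365, 203/330)
c = (0, 26/15, -3/2, 1)
Ac = (0, 0, -291/296, 99/406)
Σ b_i: 113/234·1 + (-1125/13871)·1 + (-74/4365)·1 + 203/330·1 = 1 ✓
b·c: (-1125/13871)·26/15 + (-74/4365)·(-3/2) + 203/330·1 = 1/2 ✓
b·c²: (-1125/13871)·676/225 + (-74/4365)·9/4 + 203/330·1 = 1/3 ✓
b·Ac: (-74/4365)·(-291/296) + 203/330·99/406 = 1/6 ✓
b·c³: (-1125/13871)·17576/3375 + (-74/4365)·(-27/8) + 203/330·1 = 1/4 ✓
b·(c∘Ac): (-74/4365)·873/592 + 203/330·99/406 = 1/8 ✓
b·Ac²: (-74/4365)·(-1261/740) + 203/330·77/870 = 1/12 ✓
b·A²c: 203/330·55/812 = 1/24 ✓; 4 stages ⇒ order 4.

4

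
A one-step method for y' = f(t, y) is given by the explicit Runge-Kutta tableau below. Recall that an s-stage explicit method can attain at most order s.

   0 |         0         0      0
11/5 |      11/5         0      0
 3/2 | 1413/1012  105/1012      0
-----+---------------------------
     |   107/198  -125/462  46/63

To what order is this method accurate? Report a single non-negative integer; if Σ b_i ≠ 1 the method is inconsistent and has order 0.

3

b = (107/198, -125/462, 46/63)
c = (0, 11/5, 3/2)
Ac = (0, 0, 21/92)
Σ b_i: 107/198·1 + (-125/462)·1 + 46/63·1 = 1 ✓
b·c: (-125/462)·11/5 + 46/63·3/2 = 1/2 ✓
b·c²: (-125/462)·121/25 + 46/63·9/4 = 1/3 ✓
b·Ac: 46/63·21/92 = 1/6 ✓; 3 stages ⇒ order 3.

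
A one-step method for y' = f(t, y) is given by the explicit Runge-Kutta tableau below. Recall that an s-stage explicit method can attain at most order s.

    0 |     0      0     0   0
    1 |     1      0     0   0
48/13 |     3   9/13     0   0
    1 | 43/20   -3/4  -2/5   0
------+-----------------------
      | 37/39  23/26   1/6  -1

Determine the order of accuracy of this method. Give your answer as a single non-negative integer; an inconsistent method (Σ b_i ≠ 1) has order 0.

b = (37/39, 23/26, 1/6, -1)
c = (0, 1, 48/13, 1)
Ac = (0, 0, 9/13, -579/260)
Σ b_i: 37/39·1 + 23/26·1 + 1/6·1 + (-1)·1 = 1 ✓
b·c: 23/26·1 + 1/6·48/13 + (-1)·1 = 1/2 ✓
b·c²: 23/26·1 + 1/6·2304/169 + (-1)·1 = 729/338 ≠ 1/3 ⇒ order 2.
b·Ac: 1/6·9/13 + (-1)·(-579/260) = 609/260 ≠ 1/6

2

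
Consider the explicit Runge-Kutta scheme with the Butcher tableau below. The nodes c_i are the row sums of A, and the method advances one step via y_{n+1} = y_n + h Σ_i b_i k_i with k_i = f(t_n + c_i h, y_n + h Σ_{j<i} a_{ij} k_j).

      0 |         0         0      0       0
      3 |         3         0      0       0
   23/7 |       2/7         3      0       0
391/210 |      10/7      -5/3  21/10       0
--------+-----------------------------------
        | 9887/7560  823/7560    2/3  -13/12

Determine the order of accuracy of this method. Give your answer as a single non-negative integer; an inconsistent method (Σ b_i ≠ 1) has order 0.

b = (9887/7560, 823/7560, 2/3, -13/12)
c = (0, 3, 23/7, 391/210)
Ac = (0, 0, 9, 19/10)
Σ b_i: 9887/7560·1 + 823/7560·1 + 2/3·1 + (-13/12)·1 = 1 ✓
b·c: 823/7560·3 + 2/3·23/7 + (-13/12)·391/210 = 1/2 ✓
b·c²: 823/7560·9 + 2/3·529/49 + (-13/12)·152881/44100 = 2339837/529200 ≠ 1/3 ⇒ order 2.
b·Ac: 2/3·9 + (-13/12)·19/10 = 473/120 ≠ 1/6

2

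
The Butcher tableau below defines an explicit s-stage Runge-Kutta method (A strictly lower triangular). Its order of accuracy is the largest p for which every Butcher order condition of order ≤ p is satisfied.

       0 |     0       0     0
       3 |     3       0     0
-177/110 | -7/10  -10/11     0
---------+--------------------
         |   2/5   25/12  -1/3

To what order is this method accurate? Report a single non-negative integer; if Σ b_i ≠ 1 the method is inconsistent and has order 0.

b = (2/5, 25/12, -1/3)
c = (0, 3, -177/110)
Ac = (0, 0, -30/11)
Σ b_i: 2/5·1 + 25/12·1 + (-1/3)·1 = 43/20 ≠ 1 ⇒ order 0.

0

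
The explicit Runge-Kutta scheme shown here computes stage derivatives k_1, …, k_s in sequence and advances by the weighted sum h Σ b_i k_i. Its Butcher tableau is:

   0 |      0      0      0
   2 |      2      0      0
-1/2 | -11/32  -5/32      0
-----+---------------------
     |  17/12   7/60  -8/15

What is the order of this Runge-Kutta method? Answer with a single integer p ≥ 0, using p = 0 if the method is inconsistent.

3

b = (17/12, 7/60, -8/15)
c = (0, 2, -1/2)
Ac = (0, 0, -5/16)
Σ b_i: 17/12·1 + 7/60·1 + (-8/15)·1 = 1 ✓
b·c: 7/60·2 + (-8/15)·(-1/2) = 1/2 ✓
b·c²: 7/60·4 + (-8/15)·1/4 = 1/3 ✓
b·Ac: (-8/15)·(-5/16) = 1/6 ✓; 3 stages ⇒ order 3.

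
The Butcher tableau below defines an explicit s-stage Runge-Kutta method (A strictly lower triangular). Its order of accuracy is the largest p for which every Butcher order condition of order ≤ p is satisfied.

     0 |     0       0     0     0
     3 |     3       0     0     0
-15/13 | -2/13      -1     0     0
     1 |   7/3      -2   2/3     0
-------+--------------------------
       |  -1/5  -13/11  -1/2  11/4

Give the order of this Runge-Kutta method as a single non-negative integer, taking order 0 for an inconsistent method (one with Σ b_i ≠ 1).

b = (-1/5, -13/11, -1/2, 11/4)
c = (0, 3, -15/13, 1)
Ac = (0, 0, -3, -88/13)
Σ b_i: (-1/5)·1 + (-13/11)·1 + (-1/2)·1 + 11/4·1 = 191/220 ≠ 1 ⇒ order 0.

0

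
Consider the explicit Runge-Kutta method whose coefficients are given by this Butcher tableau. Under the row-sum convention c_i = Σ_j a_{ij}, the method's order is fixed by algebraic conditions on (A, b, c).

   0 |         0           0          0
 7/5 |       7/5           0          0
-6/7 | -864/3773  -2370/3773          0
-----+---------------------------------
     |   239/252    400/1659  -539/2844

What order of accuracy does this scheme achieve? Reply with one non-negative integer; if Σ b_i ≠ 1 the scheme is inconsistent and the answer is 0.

3

b = (239/252, 400/1659, -539/2844)
c = (0, 7/5, -6/7)
Ac = (0, 0, -474/539)
Σ b_i: 239/252·1 + 400/1659·1 + (-539/2844)·1 = 1 ✓
b·c: 400/1659·7/5 + (-539/2844)·(-6/7) = 1/2 ✓
b·c²: 400/1659·49/25 + (-539/2844)·36/49 = 1/3 ✓
b·Ac: (-539/2844)·(-474/539) = 1/6 ✓; 3 stages ⇒ order 3.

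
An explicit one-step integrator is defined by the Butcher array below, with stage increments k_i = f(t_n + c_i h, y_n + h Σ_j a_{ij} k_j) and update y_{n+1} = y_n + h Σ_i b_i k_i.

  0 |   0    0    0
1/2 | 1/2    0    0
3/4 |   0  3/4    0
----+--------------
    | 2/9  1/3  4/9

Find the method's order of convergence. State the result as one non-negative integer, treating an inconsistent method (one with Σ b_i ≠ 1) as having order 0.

b = (2/9, 1/3, 4/9)
c = (0, 1/2, 3/4)
Ac = (0, 0, 3/8)
Σ b_i: 2/9·1 + 1/3·1 + 4/9·1 = 1 ✓
b·c: 1/3·1/2 + 4/9·3/4 = 1/2 ✓
b·c²: 1/3·1/4 + 4/9·9/16 = 1/3 ✓
b·Ac: 4/9·3/8 = 1/6 ✓; 3 stages ⇒ order 3.

3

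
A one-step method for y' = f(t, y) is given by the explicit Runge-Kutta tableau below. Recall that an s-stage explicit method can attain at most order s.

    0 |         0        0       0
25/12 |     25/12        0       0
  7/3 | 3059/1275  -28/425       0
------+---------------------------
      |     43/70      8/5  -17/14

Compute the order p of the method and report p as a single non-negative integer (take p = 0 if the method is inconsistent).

b = (43/70, 8/5, -17/14)
c = (0, 25/12, 7/3)
Ac = (0, 0, -7/51)
Σ b_i: 43/70·1 + 8/5·1 + (-17/14)·1 = 1 ✓
b·c: 8/5·25/12 + (-17/14)·7/3 = 1/2 ✓
b·c²: 8/5·625/144 + (-17/14)·49/9 = 1/3 ✓
b·Ac: (-17/14)·(-7/51) = 1/6 ✓; 3 stages ⇒ order 3.

3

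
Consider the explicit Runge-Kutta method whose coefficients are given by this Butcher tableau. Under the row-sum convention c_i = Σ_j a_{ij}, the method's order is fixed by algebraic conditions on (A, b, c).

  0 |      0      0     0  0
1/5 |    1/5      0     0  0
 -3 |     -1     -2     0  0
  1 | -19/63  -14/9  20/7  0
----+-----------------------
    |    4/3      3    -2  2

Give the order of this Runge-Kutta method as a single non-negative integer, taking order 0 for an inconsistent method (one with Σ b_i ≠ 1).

b = (4/3, 3, -2, 2)
c = (0, 1/5, -3, 1)
Ac = (0, 0, -2/5, -2798/315)
Σ b_i: 4/3·1 + 3·1 + (-2)·1 + 2·1 = 13/3 ≠ 1 ⇒ order 0.

0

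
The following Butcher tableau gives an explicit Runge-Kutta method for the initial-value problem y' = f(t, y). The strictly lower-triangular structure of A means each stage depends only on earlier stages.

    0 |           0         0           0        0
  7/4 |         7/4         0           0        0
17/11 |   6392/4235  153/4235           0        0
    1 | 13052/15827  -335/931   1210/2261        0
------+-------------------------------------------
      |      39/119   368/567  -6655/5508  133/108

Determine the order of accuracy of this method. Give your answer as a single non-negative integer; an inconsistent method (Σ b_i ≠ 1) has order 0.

4

b = (39/119, 368/567, -6655/5508, 133/108)
c = (0, 7/4, 17/11, 1)
Ac = (0, 0, 153/2420, 15/76)
Σ b_i: 39/119·1 + 368/567·1 + (-6655/5508)·1 + 133/108·1 = 1 ✓
b·c: 368/567·7/4 + (-6655/5508)·17/11 + 133/108·1 = 1/2 ✓
b·c²: 368/567·49/16 + (-6655/5508)·289/121 + 133/108·1 = 1/3 ✓
b·Ac: (-6655/5508)·153/2420 + 133/108·15/76 = 1/6 ✓
b·c³: 368/567·343/64 + (-6655/5508)·4913/1331 + 133/108·1 = 1/4 ✓
b·(c∘Ac): (-6655/5508)·2601/26620 + 133/108·15/76 = 1/8 ✓
b·Ac²: (-6655/5508)·1071/9680 + 133/108·375/2128 = 1/12 ✓
b·A²c: 133/108·9/266 = 1/24 ✓; 4 stages ⇒ order 4.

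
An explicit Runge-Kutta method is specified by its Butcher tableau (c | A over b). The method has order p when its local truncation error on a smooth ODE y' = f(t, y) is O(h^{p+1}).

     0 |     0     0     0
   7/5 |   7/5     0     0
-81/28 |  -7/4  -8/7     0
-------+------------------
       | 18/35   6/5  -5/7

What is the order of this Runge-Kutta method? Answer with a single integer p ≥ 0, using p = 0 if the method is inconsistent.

1

b = (18/35, 6/5, -5/7)
c = (0, 7/5, -81/28)
Ac = (0, 0, -8/5)
Σ b_i: 18/35·1 + 6/5·1 + (-5/7)·1 = 1 ✓
b·c: 6/5·7/5 + (-5/7)·(-81/28) = 18357/4900 ≠ 1/2 ⇒ order 1.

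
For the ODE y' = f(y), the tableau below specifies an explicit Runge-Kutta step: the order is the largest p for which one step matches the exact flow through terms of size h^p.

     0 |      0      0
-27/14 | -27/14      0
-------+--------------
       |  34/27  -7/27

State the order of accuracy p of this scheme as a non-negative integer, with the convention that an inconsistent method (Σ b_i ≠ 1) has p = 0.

b = (34/27, -7/27)
c = (0, -27/14)
Σ b_i: 34/27·1 + (-7/27)·1 = 1 ✓
b·c: (-7/27)·(-27/14) = 1/2 ✓; 2 stages ⇒ order 2.

2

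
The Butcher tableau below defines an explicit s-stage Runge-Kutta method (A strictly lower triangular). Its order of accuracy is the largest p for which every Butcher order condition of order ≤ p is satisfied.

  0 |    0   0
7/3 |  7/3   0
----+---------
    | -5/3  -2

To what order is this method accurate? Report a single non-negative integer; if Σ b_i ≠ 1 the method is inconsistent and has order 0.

b = (-5/3, -2)
c = (0, 7/3)
Σ b_i: (-5/3)·1 + (-2)·1 = -11/3 ≠ 1 ⇒ order 0.

0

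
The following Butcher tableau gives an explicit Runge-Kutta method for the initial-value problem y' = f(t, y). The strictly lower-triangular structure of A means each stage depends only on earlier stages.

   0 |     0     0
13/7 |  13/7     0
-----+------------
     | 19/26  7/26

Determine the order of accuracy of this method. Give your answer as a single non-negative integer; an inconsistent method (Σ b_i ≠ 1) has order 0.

2

b = (19/26, 7/26)
c = (0, 13/7)
Σ b_i: 19/26·1 + 7/26·1 = 1 ✓
b·c: 7/26·13/7 = 1/2 ✓; 2 stages ⇒ order 2.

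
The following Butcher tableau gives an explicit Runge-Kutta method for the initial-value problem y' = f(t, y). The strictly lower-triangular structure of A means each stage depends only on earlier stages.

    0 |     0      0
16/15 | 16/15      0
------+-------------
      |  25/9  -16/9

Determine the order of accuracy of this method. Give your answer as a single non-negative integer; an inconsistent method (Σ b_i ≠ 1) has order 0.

b = (25/9, -16/9)
c = (0, 16/15)
Σ b_i: 25/9·1 + (-16/9)·1 = 1 ✓
b·c: (-16/9)·16/15 = -256/135 ≠ 1/2 ⇒ order 1.

1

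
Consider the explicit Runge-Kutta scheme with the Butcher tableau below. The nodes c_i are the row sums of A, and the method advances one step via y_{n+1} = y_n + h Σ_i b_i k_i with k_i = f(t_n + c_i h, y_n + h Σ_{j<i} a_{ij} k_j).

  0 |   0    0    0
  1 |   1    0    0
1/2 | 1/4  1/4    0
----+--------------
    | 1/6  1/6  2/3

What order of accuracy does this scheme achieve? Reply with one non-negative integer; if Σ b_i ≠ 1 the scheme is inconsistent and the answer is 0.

3

b = (1/6, 1/6, 2/3)
c = (0, 1, 1/2)
Ac = (0, 0, 1/4)
Σ b_i: 1/6·1 + 1/6·1 + 2/3·1 = 1 ✓
b·c: 1/6·1 + 2/3·1/2 = 1/2 ✓
b·c²: 1/6·1 + 2/3·1/4 = 1/3 ✓
b·Ac: 2/3·1/4 = 1/6 ✓; 3 stages ⇒ order 3.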